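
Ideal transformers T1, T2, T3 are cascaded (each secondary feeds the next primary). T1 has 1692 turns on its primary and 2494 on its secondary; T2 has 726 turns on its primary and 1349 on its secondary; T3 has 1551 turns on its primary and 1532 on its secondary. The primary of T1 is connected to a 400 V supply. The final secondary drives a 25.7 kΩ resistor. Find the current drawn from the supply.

After T1: V = 400.00 × 2494/1692 = 589.60 V.
After T2: V = 589.60 × 1349/726 = 1095.5 V.
After T3: V = 1095.5 × 1532/1551 = 1082.1 V.
I_load = 1082.1/25700 = 0.042106 A, so P_out = 1082.1 × 0.042106 = 45.564 W.
All ideal ⇒ P_in = P_out, so I_supply = 45.564/400 = 0.114 A.

I_supply ≈ 0.114 A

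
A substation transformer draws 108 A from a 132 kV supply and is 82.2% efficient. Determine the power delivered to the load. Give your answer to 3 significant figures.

P_in = V_p I_p = 132000 × 108 = 1.4256×10^7 W.
P_out = η P_in = 0.822 × 1.4256×10^7 = 1.17×10^7 W.

P_out ≈ 1.17×10^7 W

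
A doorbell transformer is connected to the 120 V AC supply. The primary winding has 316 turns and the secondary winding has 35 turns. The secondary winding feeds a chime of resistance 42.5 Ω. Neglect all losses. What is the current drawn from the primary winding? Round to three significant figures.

V_s = V_p × N_s/N_p = 120 × 35/316 = 13.291 V.
I_s = V_s/R = 13.291/42.5 = 0.31273 A.
For an ideal transformer I_p N_p = I_s N_s, so I_p = 0.31273 × 35/316 = 0.0346 A.

I_p ≈ 0.0346 A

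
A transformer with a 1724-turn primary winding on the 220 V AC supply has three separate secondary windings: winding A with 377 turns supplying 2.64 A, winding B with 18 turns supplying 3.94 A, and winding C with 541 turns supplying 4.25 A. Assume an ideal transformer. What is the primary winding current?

I_p ≈ 1.95 A

V_A = 220 × 377/1724 = 48.109 V; V_B = 220 × 18/1724 = 2.2970 V; V_C = 220 × 541/1724 = 69.037 V.
P_out = V_A I_A + V_B I_B + V_C I_C = 48.109×2.64 + 2.2970×3.94 + 69.037×4.25 = 127.01 + 9.0501 + 293.41 = 429.47 W.
Ideal ⇒ P_in = P_out, so I_p = P_out/V_p = 429.47/220 = 1.95 A.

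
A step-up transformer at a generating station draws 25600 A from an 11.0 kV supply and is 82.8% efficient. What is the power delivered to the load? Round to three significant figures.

P_in = V_p I_p = 11000 × 25600 = 2.8160×10^8 W.
P_out = η P_in = 0.828 × 2.8160×10^8 = 2.33×10^8 W.

P_out ≈ 2.33×10^8 W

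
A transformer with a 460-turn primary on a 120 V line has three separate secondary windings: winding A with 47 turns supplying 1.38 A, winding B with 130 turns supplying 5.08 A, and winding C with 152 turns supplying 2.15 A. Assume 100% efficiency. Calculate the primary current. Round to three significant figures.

I_p ≈ 2.29 A

V_A = 120 × 47/460 = 12.261 V; V_B = 120 × 130/460 = 33.913 V; V_C = 120 × 152/460 = 39.652 V.
P_out = V_A I_A + V_B I_B + V_C I_C = 12.261×1.38 + 33.913×5.08 + 39.652×2.15 = 16.920 + 172.28 + 85.252 = 274.45 W.
Ideal ⇒ P_in = P_out, so I_p = P_out/V_p = 274.45/120 = 2.29 A.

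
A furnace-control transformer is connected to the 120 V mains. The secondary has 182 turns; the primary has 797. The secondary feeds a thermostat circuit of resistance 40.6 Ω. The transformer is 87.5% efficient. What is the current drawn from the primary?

V_s = 120 × 182/797 = 27.403 V.
I_s = V_s/R = 27.403/40.6 = 0.67494 A.
P_out = V_s I_s = 27.403 × 0.67494 = 18.495 W.
P_in = P_out/η = 18.495/0.875 = 21.138 W.
I_p = P_in/V_p = 21.138/120 = 0.176 A.

I_p ≈ 0.176 A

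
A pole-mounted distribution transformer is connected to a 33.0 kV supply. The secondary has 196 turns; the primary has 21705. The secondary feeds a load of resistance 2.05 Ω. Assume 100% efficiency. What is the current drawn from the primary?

I_p ≈ 1.31 A

V_s = V_p × N_s/N_p = 33000 × 196/21705 = 298.00 V.
I_s = V_s/R = 298.00/2.05 = 145.36 A.
For an ideal transformer I_p N_p = I_s N_s, so I_p = 145.36 × 196/21705 = 1.31 A.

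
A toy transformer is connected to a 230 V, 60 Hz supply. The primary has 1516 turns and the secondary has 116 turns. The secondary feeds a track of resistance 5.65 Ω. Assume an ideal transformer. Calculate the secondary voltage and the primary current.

V_s ≈ 17.6 V, I_p ≈ 0.238 A

V_s = V_p × N_s/N_p = 230 × 116/1516 = 17.599 V.
I_s = V_s/R = 17.599/5.65 = 3.1149 A.
I_p = I_s × N_s/N_p = 3.1149 × 116/1516 = 0.238 A.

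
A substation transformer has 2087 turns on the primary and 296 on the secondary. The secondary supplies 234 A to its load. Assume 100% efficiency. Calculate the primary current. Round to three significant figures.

I_p ≈ 33.2 A

For an ideal transformer I_p/I_s = N_s/N_p, so I_p = 234 × 296/2087 = 33.2 A.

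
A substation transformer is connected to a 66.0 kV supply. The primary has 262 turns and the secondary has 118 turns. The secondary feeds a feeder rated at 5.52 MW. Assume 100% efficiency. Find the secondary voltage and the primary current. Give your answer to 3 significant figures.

V_s ≈ 29700 V, I_p ≈ 83.6 A

V_s = V_p × N_s/N_p = 66000 × 118/262 = 29725 V.
I_s = P/V_s = 5.52×10^6/29725 = 185.70 A.
I_p = I_s × N_s/N_p = 185.70 × 118/262 = 83.6 A.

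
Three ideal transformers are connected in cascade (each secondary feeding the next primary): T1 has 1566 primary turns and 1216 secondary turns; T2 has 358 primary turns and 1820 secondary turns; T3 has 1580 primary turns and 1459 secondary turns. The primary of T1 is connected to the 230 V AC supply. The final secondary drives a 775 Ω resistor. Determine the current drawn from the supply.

Secondary of T1: V = 230.00 × 1216/1566 = 178.60 V.
Secondary of T2: V = 178.60 × 1820/358 = 907.94 V.
Secondary of T3: V = 907.94 × 1459/1580 = 838.41 V.
I_load = 838.41/775 = 1.0818 A, so P_out = 838.41 × 1.0818 = 907.01 W.
All ideal ⇒ P_in = P_out, so I_supply = 907.01/230 = 3.94 A.

I_supply ≈ 3.94 A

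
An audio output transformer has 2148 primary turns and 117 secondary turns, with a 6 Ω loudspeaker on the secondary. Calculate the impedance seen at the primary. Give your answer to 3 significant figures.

Z_p ≈ 2020 Ω

Z_p = (N_p/N_s)² × Z_s = (2148/117)² × 6 = 2020 Ω.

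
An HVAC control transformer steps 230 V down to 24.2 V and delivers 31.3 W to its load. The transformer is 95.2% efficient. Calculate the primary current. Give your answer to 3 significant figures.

P_in = P_out/η = 31.3/0.952 = 32.878 W.
I_p = P_in/V_p = 32.878/230 = 0.143 A.

I_p ≈ 0.143 A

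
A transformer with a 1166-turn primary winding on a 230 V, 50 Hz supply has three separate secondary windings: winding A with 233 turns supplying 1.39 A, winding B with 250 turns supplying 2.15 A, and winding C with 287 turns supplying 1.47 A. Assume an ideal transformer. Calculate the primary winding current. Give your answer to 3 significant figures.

V_A = 230 × 233/1166 = 45.961 V; V_B = 230 × 250/1166 = 49.314 V; V_C = 230 × 287/1166 = 56.612 V.
P_out = V_A I_A + V_B I_B + V_C I_C = 45.961×1.39 + 49.314×2.15 + 56.612×1.47 = 63.885 + 106.02 + 83.220 = 253.13 W.
Ideal ⇒ P_in = P_out, so I_p = P_out/V_p = 253.13/230 = 1.10 A.

I_p ≈ 1.10 A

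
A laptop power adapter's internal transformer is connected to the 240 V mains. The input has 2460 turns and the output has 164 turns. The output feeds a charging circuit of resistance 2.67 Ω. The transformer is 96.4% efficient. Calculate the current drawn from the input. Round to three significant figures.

I_in ≈ 0.414 A

V_out = 240 × 164/2460 = 16.000 V.
I_out = V_out/R = 16.000/2.67 = 5.9925 A.
P_out = V_out I_out = 16.000 × 5.9925 = 95.880 W.
P_in = P_out/η = 95.880/0.964 = 99.461 W.
I_in = P_in/V_in = 99.461/240 = 0.414 A.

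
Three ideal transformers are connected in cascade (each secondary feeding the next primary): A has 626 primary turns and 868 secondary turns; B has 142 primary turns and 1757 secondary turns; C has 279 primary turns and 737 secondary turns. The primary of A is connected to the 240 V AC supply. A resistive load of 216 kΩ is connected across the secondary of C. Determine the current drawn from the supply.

After A: V = 240.00 × 868/626 = 332.78 V.
After B: V = 332.78 × 1757/142 = 4117.6 V.
After C: V = 4117.6 × 737/279 = 10877 V.
I_load = 10877/216000 = 0.050356 A, so P_out = 10877 × 0.050356 = 547.71 W.
All ideal ⇒ P_in = P_out, so I_supply = 547.71/240 = 2.28 A.

I_supply ≈ 2.28 A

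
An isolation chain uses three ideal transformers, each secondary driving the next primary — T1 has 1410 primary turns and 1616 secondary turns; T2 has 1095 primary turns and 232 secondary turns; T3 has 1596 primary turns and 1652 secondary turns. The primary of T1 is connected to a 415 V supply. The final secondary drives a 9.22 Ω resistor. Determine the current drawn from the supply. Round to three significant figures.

I_supply ≈ 2.84 A

Secondary of T1: V = 415.00 × 1616/1410 = 475.63 V.
Secondary of T2: V = 475.63 × 232/1095 = 100.77 V.
Secondary of T3: V = 100.77 × 1652/1596 = 104.31 V.
I_load = 104.31/9.22 = 11.313 A, so P_out = 104.31 × 11.313 = 1180.1 W.
All ideal ⇒ P_in = P_out, so I_supply = 1180.1/415 = 2.84 A.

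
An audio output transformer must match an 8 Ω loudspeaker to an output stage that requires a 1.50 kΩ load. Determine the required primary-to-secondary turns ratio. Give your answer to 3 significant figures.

N_p/N_s ≈ 13.7

Z_p/Z_s = (N_p/N_s)², so N_p/N_s = √(1500/8) = √188 = 13.7.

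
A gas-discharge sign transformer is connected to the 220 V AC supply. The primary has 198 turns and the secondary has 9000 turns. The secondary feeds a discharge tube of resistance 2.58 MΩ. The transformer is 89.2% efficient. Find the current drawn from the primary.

V_s = 220 × 9000/198 = 10000 V.
I_s = V_s/R = 10000/(2.58×10^6) = 0.0038760 A.
P_out = V_s I_s = 10000 × 0.0038760 = 38.760 W.
P_in = P_out/η = 38.760/0.892 = 43.453 W.
I_p = P_in/V_p = 43.453/220 = 0.198 A.

I_p ≈ 0.198 A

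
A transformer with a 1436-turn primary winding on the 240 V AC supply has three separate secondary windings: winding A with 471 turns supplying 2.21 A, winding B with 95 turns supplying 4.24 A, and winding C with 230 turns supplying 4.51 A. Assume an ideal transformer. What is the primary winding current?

I_p ≈ 1.73 A

V_A = 240 × 471/1436 = 78.719 V; V_B = 240 × 95/1436 = 15.877 V; V_C = 240 × 230/1436 = 38.440 V.
P_out = V_A I_A + V_B I_B + V_C I_C = 78.719×2.21 + 15.877×4.24 + 38.440×4.51 = 173.97 + 67.320 + 173.36 = 414.65 W.
Ideal ⇒ P_in = P_out, so I_p = P_out/V_p = 414.65/240 = 1.73 A.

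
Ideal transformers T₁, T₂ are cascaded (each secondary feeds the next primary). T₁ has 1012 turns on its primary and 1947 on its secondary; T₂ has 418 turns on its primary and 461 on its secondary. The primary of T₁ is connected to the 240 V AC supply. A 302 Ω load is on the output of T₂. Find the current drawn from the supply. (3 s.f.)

I_supply ≈ 3.58 A

Secondary of T₁: V = 240.00 × 1947/1012 = 461.74 V.
Secondary of T₂: V = 461.74 × 461/418 = 509.24 V.
I_load = 509.24/302 = 1.6862 A, so P_out = 509.24 × 1.6862 = 858.69 W.
All ideal ⇒ P_in = P_out, so I_supply = 858.69/240 = 3.58 A.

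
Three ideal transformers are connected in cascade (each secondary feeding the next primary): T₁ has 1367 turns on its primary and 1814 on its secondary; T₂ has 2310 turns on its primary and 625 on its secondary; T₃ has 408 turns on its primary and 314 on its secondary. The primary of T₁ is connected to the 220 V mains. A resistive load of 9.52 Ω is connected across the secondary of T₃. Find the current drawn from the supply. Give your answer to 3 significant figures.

I_supply ≈ 1.76 A

After T₁: V = 220.00 × 1814/1367 = 291.94 V.
After T₂: V = 291.94 × 625/2310 = 78.988 V.
After T₃: V = 78.988 × 314/408 = 60.790 V.
I_load = 60.790/9.52 = 6.3855 A, so P_out = 60.790 × 6.3855 = 388.17 W.
All ideal ⇒ P_in = P_out, so I_supply = 388.17/220 = 1.76 A.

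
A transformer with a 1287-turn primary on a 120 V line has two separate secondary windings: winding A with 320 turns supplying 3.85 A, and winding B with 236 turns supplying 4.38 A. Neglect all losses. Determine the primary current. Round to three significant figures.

V_A = 120 × 320/1287 = 29.837 V; V_B = 120 × 236/1287 = 22.005 V.
P_out = V_A I_A + V_B I_B = 29.837×3.85 + 22.005×4.38 = 114.87 + 96.380 = 211.25 W.
Ideal ⇒ P_in = P_out, so I_p = P_out/V_p = 211.25/120 = 1.76 A.

I_p ≈ 1.76 A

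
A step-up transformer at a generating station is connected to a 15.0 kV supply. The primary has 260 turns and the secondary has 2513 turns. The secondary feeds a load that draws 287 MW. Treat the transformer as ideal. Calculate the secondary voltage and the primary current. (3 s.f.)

V_s = V_p × N_s/N_p = 15000 × 2513/260 = 144980 V.
I_s = P/V_s = 2.87×10^8/144980 = 1979.6 A.
I_p = I_s × N_s/N_p = 1979.6 × 2513/260 = 19100 A.

V_s ≈ 145000 V, I_p ≈ 19100 A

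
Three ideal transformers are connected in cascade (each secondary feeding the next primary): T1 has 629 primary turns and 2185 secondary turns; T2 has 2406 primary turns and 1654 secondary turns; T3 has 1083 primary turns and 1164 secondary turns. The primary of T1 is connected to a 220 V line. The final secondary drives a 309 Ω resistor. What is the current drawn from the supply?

I_supply ≈ 4.69 A

Secondary of T1: V = 220.00 × 2185/629 = 764.23 V.
Secondary of T2: V = 764.23 × 1654/2406 = 525.37 V.
Secondary of T3: V = 525.37 × 1164/1083 = 564.66 V.
I_load = 564.66/309 = 1.8274 A, so P_out = 564.66 × 1.8274 = 1031.9 W.
All ideal ⇒ P_in = P_out, so I_supply = 1031.9/220 = 4.69 A.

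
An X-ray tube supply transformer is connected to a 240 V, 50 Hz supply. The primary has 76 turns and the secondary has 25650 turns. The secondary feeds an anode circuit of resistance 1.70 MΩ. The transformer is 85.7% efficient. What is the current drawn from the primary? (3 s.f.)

V_s = 240 × 25650/76 = 81000 V.
I_s = V_s/R = 81000/(1.70×10^6) = 0.047647 A.
P_out = V_s I_s = 81000 × 0.047647 = 3859.4 W.
P_in = P_out/η = 3859.4/0.857 = 4503.4 W.
I_p = P_in/V_p = 4503.4/240 = 18.8 A.

I_p ≈ 18.8 A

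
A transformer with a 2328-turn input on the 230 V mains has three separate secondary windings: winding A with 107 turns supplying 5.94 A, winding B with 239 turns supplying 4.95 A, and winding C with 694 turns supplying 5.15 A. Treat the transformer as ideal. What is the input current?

V_A = 230 × 107/2328 = 10.571 V; V_B = 230 × 239/2328 = 23.613 V; V_C = 230 × 694/2328 = 68.565 V.
P_out = V_A I_A + V_B I_B + V_C I_C = 10.571×5.94 + 23.613×4.95 + 68.565×5.15 = 62.794 + 116.88 + 353.11 = 532.79 W.
Ideal ⇒ P_in = P_out, so I_in = P_out/V_in = 532.79/230 = 2.32 A.

I_in ≈ 2.32 A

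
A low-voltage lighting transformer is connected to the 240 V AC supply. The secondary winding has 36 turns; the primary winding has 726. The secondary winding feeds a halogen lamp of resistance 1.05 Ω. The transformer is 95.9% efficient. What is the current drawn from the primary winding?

V_s = 240 × 36/726 = 11.901 V.
I_s = V_s/R = 11.901/1.05 = 11.334 A.
P_out = V_s I_s = 11.901 × 11.334 = 134.89 W.
P_in = P_out/η = 134.89/0.959 = 140.65 W.
I_p = P_in/V_p = 140.65/240 = 0.586 A.

I_p ≈ 0.586 A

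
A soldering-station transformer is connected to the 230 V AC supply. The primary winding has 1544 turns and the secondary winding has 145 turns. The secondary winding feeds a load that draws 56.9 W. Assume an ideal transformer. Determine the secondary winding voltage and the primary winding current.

V_s ≈ 21.6 V, I_p ≈ 0.247 A

V_s = V_p × N_s/N_p = 230 × 145/1544 = 21.600 V.
I_s = P/V_s = 56.9/21.600 = 2.6343 A.
I_p = I_s × N_s/N_p = 2.6343 × 145/1544 = 0.247 A.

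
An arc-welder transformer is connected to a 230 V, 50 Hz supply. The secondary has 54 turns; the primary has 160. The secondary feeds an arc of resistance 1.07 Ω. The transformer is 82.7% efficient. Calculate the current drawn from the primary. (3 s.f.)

V_s = 230 × 54/160 = 77.625 V.
I_s = V_s/R = 77.625/1.07 = 72.547 A.
P_out = V_s I_s = 77.625 × 72.547 = 5631.4 W.
P_in = P_out/η = 5631.4/0.827 = 6809.5 W.
I_p = P_in/V_p = 6809.5/230 = 29.6 A.

I_p ≈ 29.6 A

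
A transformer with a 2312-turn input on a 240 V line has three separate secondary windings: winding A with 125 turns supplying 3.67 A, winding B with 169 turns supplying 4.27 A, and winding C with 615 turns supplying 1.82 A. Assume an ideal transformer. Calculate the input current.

V_A = 240 × 125/2312 = 12.976 V; V_B = 240 × 169/2312 = 17.543 V; V_C = 240 × 615/2312 = 63.841 V.
P_out = V_A I_A + V_B I_B + V_C I_C = 12.976×3.67 + 17.543×4.27 + 63.841×1.82 = 47.621 + 74.910 + 116.19 = 238.72 W.
Ideal ⇒ P_in = P_out, so I_in = P_out/V_in = 238.72/240 = 0.995 A.

I_in ≈ 0.995 A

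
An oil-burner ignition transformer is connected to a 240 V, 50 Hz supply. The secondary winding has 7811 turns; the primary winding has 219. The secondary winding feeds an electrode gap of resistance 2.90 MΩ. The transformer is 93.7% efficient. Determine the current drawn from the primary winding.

V_s = 240 × 7811/219 = 8560.0 V.
I_s = V_s/R = 8560.0/(2.90×10^6) = 0.0029517 A.
P_out = V_s I_s = 8560.0 × 0.0029517 = 25.267 W.
P_in = P_out/η = 25.267/0.937 = 26.966 W.
I_p = P_in/V_p = 26.966/240 = 0.112 A.

I_p ≈ 0.112 A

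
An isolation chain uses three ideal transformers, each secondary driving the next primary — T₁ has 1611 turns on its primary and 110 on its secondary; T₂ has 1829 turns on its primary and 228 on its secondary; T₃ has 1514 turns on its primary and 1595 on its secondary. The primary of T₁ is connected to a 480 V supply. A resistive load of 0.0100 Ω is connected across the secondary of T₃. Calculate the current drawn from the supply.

Secondary of T₁: V = 480.00 × 110/1611 = 32.775 V.
Secondary of T₂: V = 32.775 × 228/1829 = 4.0856 V.
Secondary of T₃: V = 4.0856 × 1595/1514 = 4.3042 V.
I_load = 4.3042/0.0100 = 430.42 A, so P_out = 4.3042 × 430.42 = 1852.6 W.
All ideal ⇒ P_in = P_out, so I_supply = 1852.6/480 = 3.86 A.

I_supply ≈ 3.86 A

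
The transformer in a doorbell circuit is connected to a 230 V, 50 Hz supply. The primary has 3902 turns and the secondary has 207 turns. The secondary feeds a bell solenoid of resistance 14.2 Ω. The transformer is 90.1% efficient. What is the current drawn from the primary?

I_p ≈ 0.0506 A

V_s = 230 × 207/3902 = 12.201 V.
I_s = V_s/R = 12.201/14.2 = 0.85926 A.
P_out = V_s I_s = 12.201 × 0.85926 = 10.484 W.
P_in = P_out/η = 10.484/0.901 = 11.636 W.
I_p = P_in/V_p = 11.636/230 = 0.0506 A.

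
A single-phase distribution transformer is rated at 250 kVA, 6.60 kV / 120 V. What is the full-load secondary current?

I_s = S/V_s = 250000/120 = 2080 A.

I_s ≈ 2080 A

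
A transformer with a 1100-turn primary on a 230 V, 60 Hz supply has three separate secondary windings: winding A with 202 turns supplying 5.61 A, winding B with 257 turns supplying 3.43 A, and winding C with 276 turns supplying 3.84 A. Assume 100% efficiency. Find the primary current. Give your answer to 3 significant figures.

I_p ≈ 2.80 A

V_A = 230 × 202/1100 = 42.236 V; V_B = 230 × 257/1100 = 53.736 V; V_C = 230 × 276/1100 = 57.709 V.
P_out = V_A I_A + V_B I_B + V_C I_C = 42.236×5.61 + 53.736×3.43 + 57.709×3.84 = 236.95 + 184.32 + 221.60 = 642.86 W.
Ideal ⇒ P_in = P_out, so I_p = P_out/V_p = 642.86/230 = 2.80 A.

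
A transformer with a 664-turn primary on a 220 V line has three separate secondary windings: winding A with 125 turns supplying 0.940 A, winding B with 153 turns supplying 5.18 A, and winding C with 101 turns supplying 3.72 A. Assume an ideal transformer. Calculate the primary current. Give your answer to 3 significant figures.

V_A = 220 × 125/664 = 41.416 V; V_B = 220 × 153/664 = 50.693 V; V_C = 220 × 101/664 = 33.464 V.
P_out = V_A I_A + V_B I_B + V_C I_C = 41.416×0.940 + 50.693×5.18 + 33.464×3.72 = 38.931 + 262.59 + 124.49 = 426.00 W.
Ideal ⇒ P_in = P_out, so I_p = P_out/V_p = 426.00/220 = 1.94 A.

I_p ≈ 1.94 A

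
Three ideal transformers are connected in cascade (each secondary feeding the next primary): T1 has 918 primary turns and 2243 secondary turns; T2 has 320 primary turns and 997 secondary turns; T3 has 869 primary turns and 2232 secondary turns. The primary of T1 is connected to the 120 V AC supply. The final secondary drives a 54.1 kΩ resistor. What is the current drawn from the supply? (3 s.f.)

After T1: V = 120.00 × 2243/918 = 293.20 V.
After T2: V = 293.20 × 997/320 = 913.51 V.
After T3: V = 913.51 × 2232/869 = 2346.3 V.
I_load = 2346.3/54100 = 0.043370 A, so P_out = 2346.3 × 0.043370 = 101.76 W.
All ideal ⇒ P_in = P_out, so I_supply = 101.76/120 = 0.848 A.

I_supply ≈ 0.848 A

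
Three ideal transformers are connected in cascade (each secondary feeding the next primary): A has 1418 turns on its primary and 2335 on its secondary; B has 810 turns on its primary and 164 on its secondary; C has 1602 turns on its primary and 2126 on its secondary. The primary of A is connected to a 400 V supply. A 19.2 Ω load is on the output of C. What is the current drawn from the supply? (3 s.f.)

I_supply ≈ 4.08 A

Secondary of A: V = 400.00 × 2335/1418 = 658.67 V.
Secondary of B: V = 658.67 × 164/810 = 133.36 V.
Secondary of C: V = 133.36 × 2126/1602 = 176.98 V.
I_load = 176.98/19.2 = 9.2178 A, so P_out = 176.98 × 9.2178 = 1631.4 W.
All ideal ⇒ P_in = P_out, so I_supply = 1631.4/400 = 4.08 A.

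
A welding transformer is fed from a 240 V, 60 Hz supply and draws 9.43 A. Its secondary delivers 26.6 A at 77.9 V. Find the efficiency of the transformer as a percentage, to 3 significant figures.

η ≈ 91.6%

P_in = 240 × 9.43 = 2263.20 W.
P_out = 77.9 × 26.6 = 2072.14 W.
η = P_out/P_in = 2072.14/2263.20 = 0.916.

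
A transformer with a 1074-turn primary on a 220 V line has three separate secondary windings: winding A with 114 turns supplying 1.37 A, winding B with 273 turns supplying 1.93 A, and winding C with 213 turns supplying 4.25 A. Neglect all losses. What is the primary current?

V_A = 220 × 114/1074 = 23.352 V; V_B = 220 × 273/1074 = 55.922 V; V_C = 220 × 213/1074 = 43.631 V.
P_out = V_A I_A + V_B I_B + V_C I_C = 23.352×1.37 + 55.922×1.93 + 43.631×4.25 = 31.992 + 107.93 + 185.43 = 325.35 W.
Ideal ⇒ P_in = P_out, so I_p = P_out/V_p = 325.35/220 = 1.48 A.

I_p ≈ 1.48 A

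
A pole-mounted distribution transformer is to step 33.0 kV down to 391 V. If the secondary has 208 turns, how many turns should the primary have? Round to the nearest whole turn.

N_p/N_s = V_p/V_s, so N_p = 208 × 33000/391 = 17555.0 ≈ 17555 turns.

N_p = 17555 turns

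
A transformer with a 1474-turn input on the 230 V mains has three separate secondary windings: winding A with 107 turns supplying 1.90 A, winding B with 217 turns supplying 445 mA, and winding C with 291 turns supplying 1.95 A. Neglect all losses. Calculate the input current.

I_in ≈ 0.588 A

V_A = 230 × 107/1474 = 16.696 V; V_B = 230 × 217/1474 = 33.860 V; V_C = 230 × 291/1474 = 45.407 V.
P_out = V_A I_A + V_B I_B + V_C I_C = 16.696×1.90 + 33.860×0.445 + 45.407×1.95 = 31.723 + 15.068 + 88.544 = 135.33 W.
Ideal ⇒ P_in = P_out, so I_in = P_out/V_in = 135.33/230 = 0.588 A.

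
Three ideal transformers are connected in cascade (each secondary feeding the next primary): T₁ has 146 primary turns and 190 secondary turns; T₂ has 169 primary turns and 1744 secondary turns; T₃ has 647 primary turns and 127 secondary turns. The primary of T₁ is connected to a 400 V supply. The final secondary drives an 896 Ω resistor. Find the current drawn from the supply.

Secondary of T₁: V = 400.00 × 190/146 = 520.55 V.
Secondary of T₂: V = 520.55 × 1744/169 = 5371.8 V.
Secondary of T₃: V = 5371.8 × 127/647 = 1054.4 V.
I_load = 1054.4/896 = 1.1768 A, so P_out = 1054.4 × 1.1768 = 1240.9 W.
All ideal ⇒ P_in = P_out, so I_supply = 1240.9/400 = 3.10 A.

I_supply ≈ 3.10 A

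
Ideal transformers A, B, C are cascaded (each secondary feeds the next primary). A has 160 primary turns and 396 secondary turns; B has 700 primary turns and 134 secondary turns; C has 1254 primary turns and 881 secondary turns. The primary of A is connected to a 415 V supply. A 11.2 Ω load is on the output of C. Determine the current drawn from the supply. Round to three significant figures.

Secondary of A: V = 415.00 × 396/160 = 1027.1 V.
Secondary of B: V = 1027.1 × 134/700 = 196.62 V.
Secondary of C: V = 196.62 × 881/1254 = 138.14 V.
I_load = 138.14/11.2 = 12.334 A, so P_out = 138.14 × 12.334 = 1703.7 W.
All ideal ⇒ P_in = P_out, so I_supply = 1703.7/415 = 4.11 A.

I_supply ≈ 4.11 A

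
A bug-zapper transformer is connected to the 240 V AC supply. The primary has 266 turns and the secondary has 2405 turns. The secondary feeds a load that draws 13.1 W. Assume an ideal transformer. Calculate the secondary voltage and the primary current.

V_s ≈ 2170 V, I_p ≈ 0.0546 A

V_s = V_p × N_s/N_p = 240 × 2405/266 = 2169.9 V.
I_s = P/V_s = 13.1/2169.9 = 0.0060371 A.
I_p = I_s × N_s/N_p = 0.0060371 × 2405/266 = 0.0546 A.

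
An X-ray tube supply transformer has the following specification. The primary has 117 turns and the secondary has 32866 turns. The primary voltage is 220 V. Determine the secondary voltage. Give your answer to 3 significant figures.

V_s/V_p = N_s/N_p, so V_s = 220 × 32866/117 = 61800 V.

V_s ≈ 61800 V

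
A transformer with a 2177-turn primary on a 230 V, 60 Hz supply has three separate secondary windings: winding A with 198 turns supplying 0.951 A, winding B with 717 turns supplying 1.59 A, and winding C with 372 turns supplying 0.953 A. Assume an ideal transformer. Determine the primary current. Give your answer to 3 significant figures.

V_A = 230 × 198/2177 = 20.919 V; V_B = 230 × 717/2177 = 75.751 V; V_C = 230 × 372/2177 = 39.302 V.
P_out = V_A I_A + V_B I_B + V_C I_C = 20.919×0.951 + 75.751×1.59 + 39.302×0.953 = 19.894 + 120.44 + 37.455 = 177.79 W.
Ideal ⇒ P_in = P_out, so I_p = P_out/V_p = 177.79/230 = 0.773 A.

I_p ≈ 0.773 A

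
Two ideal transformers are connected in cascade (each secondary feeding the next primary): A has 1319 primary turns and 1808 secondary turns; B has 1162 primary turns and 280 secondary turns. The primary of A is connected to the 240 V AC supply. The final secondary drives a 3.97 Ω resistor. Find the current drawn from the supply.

I_supply ≈ 6.60 A

After A: V = 240.00 × 1808/1319 = 328.98 V.
After B: V = 328.98 × 280/1162 = 79.271 V.
I_load = 79.271/3.97 = 19.968 A, so P_out = 79.271 × 19.968 = 1582.9 W.
All ideal ⇒ P_in = P_out, so I_supply = 1582.9/240 = 6.60 A.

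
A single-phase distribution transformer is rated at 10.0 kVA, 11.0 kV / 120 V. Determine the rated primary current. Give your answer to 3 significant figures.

I_p ≈ 0.909 A

I_p = S/V_p = 10000/11000 = 0.909 A.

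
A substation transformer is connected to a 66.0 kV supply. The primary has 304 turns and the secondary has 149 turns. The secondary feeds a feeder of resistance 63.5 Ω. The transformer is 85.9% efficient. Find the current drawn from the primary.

V_s = 66000 × 149/304 = 32349 V.
I_s = V_s/R = 32349/63.5 = 509.43 A.
P_out = V_s I_s = 32349 × 509.43 = 1.6479×10^7 W.
P_in = P_out/η = 1.6479×10^7/0.859 = 1.9184×10^7 W.
I_p = P_in/V_p = 1.9184×10^7/66000 = 291 A.

I_p ≈ 291 A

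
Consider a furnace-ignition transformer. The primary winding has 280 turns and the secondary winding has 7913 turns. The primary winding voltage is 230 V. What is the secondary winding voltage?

V_s ≈ 6500 V

V_s/V_p = N_s/N_p, so V_s = 230 × 7913/280 = 6500 V.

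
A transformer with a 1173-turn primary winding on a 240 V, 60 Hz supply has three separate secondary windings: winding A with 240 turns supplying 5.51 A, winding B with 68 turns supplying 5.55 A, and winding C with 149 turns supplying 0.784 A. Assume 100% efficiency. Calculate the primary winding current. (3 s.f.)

I_p ≈ 1.55 A

V_A = 240 × 240/1173 = 49.105 V; V_B = 240 × 68/1173 = 13.913 V; V_C = 240 × 149/1173 = 30.486 V.
P_out = V_A I_A + V_B I_B + V_C I_C = 49.105×5.51 + 13.913×5.55 + 30.486×0.784 = 270.57 + 77.217 + 23.901 = 371.69 W.
Ideal ⇒ P_in = P_out, so I_p = P_out/V_p = 371.69/240 = 1.55 A.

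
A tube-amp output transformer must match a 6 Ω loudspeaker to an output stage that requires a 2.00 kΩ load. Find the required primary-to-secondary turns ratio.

N_p/N_s ≈ 18.3

Z_p/Z_s = (N_p/N_s)², so N_p/N_s = √(2000/6) = √333 = 18.3.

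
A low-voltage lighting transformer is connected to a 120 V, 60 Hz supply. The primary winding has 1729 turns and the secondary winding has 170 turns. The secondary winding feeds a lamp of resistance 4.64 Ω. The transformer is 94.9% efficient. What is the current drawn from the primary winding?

I_p ≈ 0.263 A

V_s = 120 × 170/1729 = 11.799 V.
I_s = V_s/R = 11.799/4.64 = 2.5428 A.
P_out = V_s I_s = 11.799 × 2.5428 = 30.002 W.
P_in = P_out/η = 30.002/0.949 = 31.614 W.
I_p = P_in/V_p = 31.614/120 = 0.263 A.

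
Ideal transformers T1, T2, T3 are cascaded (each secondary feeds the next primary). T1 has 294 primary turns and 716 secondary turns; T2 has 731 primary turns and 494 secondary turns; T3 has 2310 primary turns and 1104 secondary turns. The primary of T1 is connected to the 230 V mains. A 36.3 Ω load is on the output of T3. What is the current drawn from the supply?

After T1: V = 230.00 × 716/294 = 560.14 V.
After T2: V = 560.14 × 494/731 = 378.53 V.
After T3: V = 378.53 × 1104/2310 = 180.91 V.
I_load = 180.91/36.3 = 4.9837 A, so P_out = 180.91 × 4.9837 = 901.60 W.
All ideal ⇒ P_in = P_out, so I_supply = 901.60/230 = 3.92 A.

I_supply ≈ 3.92 A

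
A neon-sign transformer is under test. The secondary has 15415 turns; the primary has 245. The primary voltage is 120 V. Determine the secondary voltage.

V_s ≈ 7550 V

V_s/V_p = N_s/N_p, so V_s = 120 × 15415/245 = 7550 V.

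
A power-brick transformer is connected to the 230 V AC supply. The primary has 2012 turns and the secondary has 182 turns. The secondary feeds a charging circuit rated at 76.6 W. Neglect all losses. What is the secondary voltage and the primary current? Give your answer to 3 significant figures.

V_s ≈ 20.8 V, I_p ≈ 0.333 A

V_s = V_p × N_s/N_p = 230 × 182/2012 = 20.805 V.
I_s = P/V_s = 76.6/20.805 = 3.6818 A.
I_p = I_s × N_s/N_p = 3.6818 × 182/2012 = 0.333 A.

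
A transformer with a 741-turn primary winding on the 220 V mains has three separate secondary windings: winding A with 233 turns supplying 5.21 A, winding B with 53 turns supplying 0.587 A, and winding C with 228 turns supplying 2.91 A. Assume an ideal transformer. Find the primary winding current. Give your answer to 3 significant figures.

I_p ≈ 2.58 A

V_A = 220 × 233/741 = 69.177 V; V_B = 220 × 53/741 = 15.735 V; V_C = 220 × 228/741 = 67.692 V.
P_out = V_A I_A + V_B I_B + V_C I_C = 69.177×5.21 + 15.735×0.587 + 67.692×2.91 = 360.41 + 9.2367 + 196.98 = 566.63 W.
Ideal ⇒ P_in = P_out, so I_p = P_out/V_p = 566.63/220 = 2.58 A.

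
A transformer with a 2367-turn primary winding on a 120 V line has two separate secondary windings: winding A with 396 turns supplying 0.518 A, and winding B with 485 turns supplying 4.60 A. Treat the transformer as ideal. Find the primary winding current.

I_p ≈ 1.03 A

V_A = 120 × 396/2367 = 20.076 V; V_B = 120 × 485/2367 = 24.588 V.
P_out = V_A I_A + V_B I_B = 20.076×0.518 + 24.588×4.60 = 10.399 + 113.11 = 123.50 W.
Ideal ⇒ P_in = P_out, so I_p = P_out/V_p = 123.50/120 = 1.03 A.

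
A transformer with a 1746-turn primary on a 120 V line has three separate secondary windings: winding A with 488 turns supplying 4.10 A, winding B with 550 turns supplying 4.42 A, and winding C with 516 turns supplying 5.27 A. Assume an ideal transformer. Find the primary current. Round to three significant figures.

I_p ≈ 4.10 A

V_A = 120 × 488/1746 = 33.540 V; V_B = 120 × 550/1746 = 37.801 V; V_C = 120 × 516/1746 = 35.464 V.
P_out = V_A I_A + V_B I_B + V_C I_C = 33.540×4.10 + 37.801×4.42 + 35.464×5.27 = 137.51 + 167.08 + 186.89 = 491.49 W.
Ideal ⇒ P_in = P_out, so I_p = P_out/V_p = 491.49/120 = 4.10 A.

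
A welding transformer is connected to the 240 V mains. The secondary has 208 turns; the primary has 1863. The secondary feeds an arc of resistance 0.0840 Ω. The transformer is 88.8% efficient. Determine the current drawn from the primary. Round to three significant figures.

V_s = 240 × 208/1863 = 26.795 V.
I_s = V_s/R = 26.795/0.0840 = 318.99 A.
P_out = V_s I_s = 26.795 × 318.99 = 8547.6 W.
P_in = P_out/η = 8547.6/0.888 = 9625.7 W.
I_p = P_in/V_p = 9625.7/240 = 40.1 A.

I_p ≈ 40.1 A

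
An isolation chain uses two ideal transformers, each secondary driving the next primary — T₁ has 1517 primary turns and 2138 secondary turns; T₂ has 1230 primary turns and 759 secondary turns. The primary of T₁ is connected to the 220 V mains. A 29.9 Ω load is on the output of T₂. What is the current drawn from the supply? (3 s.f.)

I_supply ≈ 5.57 A

After T₁: V = 220.00 × 2138/1517 = 310.06 V.
After T₂: V = 310.06 × 759/1230 = 191.33 V.
I_load = 191.33/29.9 = 6.3990 A, so P_out = 191.33 × 6.3990 = 1224.3 W.
All ideal ⇒ P_in = P_out, so I_supply = 1224.3/220 = 5.57 A.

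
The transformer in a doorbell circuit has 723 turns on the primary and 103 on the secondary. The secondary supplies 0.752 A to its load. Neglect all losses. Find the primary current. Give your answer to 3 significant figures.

For an ideal transformer I_p/I_s = N_s/N_p, so I_p = 0.752 × 103/723 = 0.107 A.

I_p ≈ 0.107 A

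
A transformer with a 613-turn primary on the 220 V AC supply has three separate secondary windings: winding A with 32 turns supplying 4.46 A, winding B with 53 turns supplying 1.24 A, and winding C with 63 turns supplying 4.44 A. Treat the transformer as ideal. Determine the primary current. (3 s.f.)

V_A = 220 × 32/613 = 11.485 V; V_B = 220 × 53/613 = 19.021 V; V_C = 220 × 63/613 = 22.610 V.
P_out = V_A I_A + V_B I_B + V_C I_C = 11.485×4.46 + 19.021×1.24 + 22.610×4.44 = 51.221 + 23.586 + 100.39 = 175.20 W.
Ideal ⇒ P_in = P_out, so I_p = P_out/V_p = 175.20/220 = 0.796 A.

I_p ≈ 0.796 A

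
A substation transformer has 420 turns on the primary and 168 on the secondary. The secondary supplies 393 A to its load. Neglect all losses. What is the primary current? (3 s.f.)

I_p ≈ 157 A

For an ideal transformer I_p/I_s = N_s/N_p, so I_p = 393 × 168/420 = 157 A.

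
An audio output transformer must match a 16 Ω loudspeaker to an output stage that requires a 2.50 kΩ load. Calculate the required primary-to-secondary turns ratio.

N_p/N_s ≈ 12.5

Z_p/Z_s = (N_p/N_s)², so N_p/N_s = √(2500/16) = √156 = 12.5.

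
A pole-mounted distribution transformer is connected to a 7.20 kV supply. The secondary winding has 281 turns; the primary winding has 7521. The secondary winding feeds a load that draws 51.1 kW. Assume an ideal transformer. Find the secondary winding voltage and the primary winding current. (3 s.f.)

V_s = V_p × N_s/N_p = 7200 × 281/7521 = 269.01 V.
I_s = P/V_s = 51100/269.01 = 189.96 A.
I_p = I_s × N_s/N_p = 189.96 × 281/7521 = 7.10 A.

V_s ≈ 269 V, I_p ≈ 7.10 A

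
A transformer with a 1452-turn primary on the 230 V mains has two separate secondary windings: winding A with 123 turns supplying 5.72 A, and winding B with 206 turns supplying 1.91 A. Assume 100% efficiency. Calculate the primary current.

V_A = 230 × 123/1452 = 19.483 V; V_B = 230 × 206/1452 = 32.631 V.
P_out = V_A I_A + V_B I_B = 19.483×5.72 + 32.631×1.91 = 111.45 + 62.325 = 173.77 W.
Ideal ⇒ P_in = P_out, so I_p = P_out/V_p = 173.77/230 = 0.756 A.

I_p ≈ 0.756 A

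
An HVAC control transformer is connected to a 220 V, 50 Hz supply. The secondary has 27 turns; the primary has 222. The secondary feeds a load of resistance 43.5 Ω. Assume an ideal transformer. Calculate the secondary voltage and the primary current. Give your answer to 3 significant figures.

V_s ≈ 26.8 V, I_p ≈ 0.0748 A

V_s = V_p × N_s/N_p = 220 × 27/222 = 26.757 V.
I_s = V_s/R = 26.757/43.5 = 0.61510 A.
I_p = I_s × N_s/N_p = 0.61510 × 27/222 = 0.0748 A.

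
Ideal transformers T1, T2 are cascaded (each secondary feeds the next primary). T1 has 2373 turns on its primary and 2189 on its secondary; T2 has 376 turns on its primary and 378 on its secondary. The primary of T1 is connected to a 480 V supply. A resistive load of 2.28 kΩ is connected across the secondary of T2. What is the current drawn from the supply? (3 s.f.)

Secondary of T1: V = 480.00 × 2189/2373 = 442.78 V.
Secondary of T2: V = 442.78 × 378/376 = 445.14 V.
I_load = 445.14/2280 = 0.19524 A, so P_out = 445.14 × 0.19524 = 86.906 W.
All ideal ⇒ P_in = P_out, so I_supply = 86.906/480 = 0.181 A.

I_supply ≈ 0.181 A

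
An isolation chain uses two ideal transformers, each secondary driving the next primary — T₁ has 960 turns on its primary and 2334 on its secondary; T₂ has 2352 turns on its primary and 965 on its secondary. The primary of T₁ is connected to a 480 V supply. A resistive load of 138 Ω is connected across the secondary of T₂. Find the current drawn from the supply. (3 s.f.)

I_supply ≈ 3.46 A

After T₁: V = 480.00 × 2334/960 = 1167.0 V.
After T₂: V = 1167.0 × 965/2352 = 478.81 V.
I_load = 478.81/138 = 3.4696 A, so P_out = 478.81 × 3.4696 = 1661.3 W.
All ideal ⇒ P_in = P_out, so I_supply = 1661.3/480 = 3.46 A.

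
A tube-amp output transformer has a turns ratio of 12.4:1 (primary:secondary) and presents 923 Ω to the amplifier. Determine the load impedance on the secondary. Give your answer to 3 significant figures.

Z_s = Z_p/(N_p/N_s)² = 923/12.4² = 6.00 Ω.

Z_s ≈ 6.00 Ω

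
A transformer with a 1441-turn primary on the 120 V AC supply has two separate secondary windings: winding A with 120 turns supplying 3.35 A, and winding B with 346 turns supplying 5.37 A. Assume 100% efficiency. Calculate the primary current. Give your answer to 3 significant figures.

V_A = 120 × 120/1441 = 9.9931 V; V_B = 120 × 346/1441 = 28.813 V.
P_out = V_A I_A + V_B I_B = 9.9931×3.35 + 28.813×5.37 = 33.477 + 154.73 = 188.20 W.
Ideal ⇒ P_in = P_out, so I_p = P_out/V_p = 188.20/120 = 1.57 A.

I_p ≈ 1.57 A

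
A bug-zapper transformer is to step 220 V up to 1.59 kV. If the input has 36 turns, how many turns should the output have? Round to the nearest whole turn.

N_out/N_in = V_out/V_in, so N_out = 36 × 1590/220 = 260.2 ≈ 260 turns.

N_out = 260 turns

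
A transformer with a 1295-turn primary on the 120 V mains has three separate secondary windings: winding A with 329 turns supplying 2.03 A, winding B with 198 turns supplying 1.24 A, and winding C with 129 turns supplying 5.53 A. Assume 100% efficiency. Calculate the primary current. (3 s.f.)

V_A = 120 × 329/1295 = 30.486 V; V_B = 120 × 198/1295 = 18.347 V; V_C = 120 × 129/1295 = 11.954 V.
P_out = V_A I_A + V_B I_B + V_C I_C = 30.486×2.03 + 18.347×1.24 + 11.954×5.53 = 61.888 + 22.751 + 66.104 = 150.74 W.
Ideal ⇒ P_in = P_out, so I_p = P_out/V_p = 150.74/120 = 1.26 A.

I_p ≈ 1.26 A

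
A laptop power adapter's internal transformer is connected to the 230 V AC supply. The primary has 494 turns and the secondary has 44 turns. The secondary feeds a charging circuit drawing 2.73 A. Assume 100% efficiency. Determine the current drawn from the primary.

I_p ≈ 0.243 A

For an ideal transformer I_p N_p = I_s N_s, so I_p = 2.73 × 44/494 = 0.243 A.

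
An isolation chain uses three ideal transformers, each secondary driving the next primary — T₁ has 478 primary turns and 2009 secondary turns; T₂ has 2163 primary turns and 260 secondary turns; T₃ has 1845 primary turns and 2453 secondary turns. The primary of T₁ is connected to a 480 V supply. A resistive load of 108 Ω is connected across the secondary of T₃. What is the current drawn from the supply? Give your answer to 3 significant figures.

After T₁: V = 480.00 × 2009/478 = 2017.4 V.
After T₂: V = 2017.4 × 260/2163 = 242.50 V.
After T₃: V = 242.50 × 2453/1845 = 322.41 V.
I_load = 322.41/108 = 2.9853 A, so P_out = 322.41 × 2.9853 = 962.50 W.
All ideal ⇒ P_in = P_out, so I_supply = 962.50/480 = 2.01 A.

I_supply ≈ 2.01 A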